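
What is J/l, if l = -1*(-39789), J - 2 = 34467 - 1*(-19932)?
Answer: 54401/39789 ≈ 1.3672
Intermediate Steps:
J = 54401 (J = 2 + (34467 - 1*(-19932)) = 2 + (34467 + 19932) = 2 + 54399 = 54401)
l = 39789
J/l = 54401/39789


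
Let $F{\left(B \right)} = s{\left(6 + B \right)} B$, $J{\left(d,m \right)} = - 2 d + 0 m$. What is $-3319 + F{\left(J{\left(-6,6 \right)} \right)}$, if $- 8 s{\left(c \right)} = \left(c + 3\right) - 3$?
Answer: $-3346$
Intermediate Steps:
$J{\left(d,m \right)} = - 2 d$ ($J{\left(d,m \right)} = - 2 d + 0 = - 2 d$)
$s{\left(c \right)} = - \frac{c}{8}$ ($s{\left(c \right)} = - \frac{\left(c + 3\right) - 3}{8} = - \frac{\left(3 + c\right) - 3}{8} = - \frac{c}{8}$)
$F{\left(B \right)} = B \left(- \frac{3}{4} - \frac{B}{8}\right)$ ($F{\left(B \right)} = - \frac{6 + B}{8} B = \left(- \frac{3}{4} - \frac{B}{8}\right) B = B \left(- \frac{3}{4} - \frac{B}{8}\right)$)
$-3319 + F{\left(J{\left(-6,6 \right)} \right)} = -3319 + \frac{\left(-2\right) \left(-6\right) \left(-6 - \left(-2\right) \left(-6\right)\right)}{8} = -3319 + \frac{1}{8} \cdot 12 \left(-6 - 12\right) = -3319 + \frac{1}{8} \cdot 12 \left(-18\right) = -3319 - 27 = -3346$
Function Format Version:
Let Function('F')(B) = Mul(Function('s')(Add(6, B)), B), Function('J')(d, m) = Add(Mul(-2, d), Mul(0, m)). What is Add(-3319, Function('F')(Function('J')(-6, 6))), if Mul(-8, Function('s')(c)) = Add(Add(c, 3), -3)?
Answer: -3346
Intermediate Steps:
Function('J')(d, m) = Mul(-2, d) (Function('J')(d, m) = Add(Mul(-2, d), 0) = Mul(-2, d))
Function('s')(c) = Mul(Rational(-1, 8), c) (Function('s')(c) = Mul(Rational(-1, 8), Add(Add(c, 3), -3)) = Mul(Rational(-1, 8), Add(Add(3, c), -3)) = Mul(Rational(-1, 8), c))
Function('F')(B) = Mul(B, Add(Rational(-3, 4), Mul(Rational(-1, 8), B))) (Function('F')(B) = Mul(Mul(Rational(-1, 8), Add(6, B)), B) = Mul(Add(Rational(-3, 4), Mul(Rational(-1, 8), B)), B) = Mul(B, Add(Rational(-3, 4), Mul(Rational(-1, 8), B))))
Add(-3319, Function('F')(Function('J')(-6, 6))) = Add(-3319, Mul(Rational(1, 8), Mul(-2, -6), Add(-6, Mul(-1, Mul(-2, -6))))) = Add(-3319, Mul(Rational(1, 8), 12, Add(-6, Mul(-1, 12)))) = Add(-3319, Mul(Rational(1, 8), 12, Add(-6, -12))) = Add(-3319, Mul(Rational(1, 8), 12, -18)) = Add(-3319, -27) = -3346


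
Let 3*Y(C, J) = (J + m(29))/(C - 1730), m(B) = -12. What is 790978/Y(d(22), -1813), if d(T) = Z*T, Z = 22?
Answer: 2956675764/1825 ≈ 1.6201e+6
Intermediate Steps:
d(T) = 22*T
Y(C, J) = (-12 + J)/(3*(-1730 + C)) (Y(C, J) = ((J - 12)/(C - 1730))/3 = ((-12 + J)/(-1730 + C))/3 = (-12 + J)/(3*(-1730 + C)))
790978/Y(d(22), -1813) = 790978/(((-12 - 1813)/(3*(-1730 + 22*22)))) = 790978/(((1/3)*(-1825)/(-1730 + 484))) = 790978/(((1/3)*(-1825)/(-1246))) = 790978/(((1/3)*(-1/1246)*(-1825))) = 790978/(1825/3738) = 790978*(3738/1825) = 2956675764/1825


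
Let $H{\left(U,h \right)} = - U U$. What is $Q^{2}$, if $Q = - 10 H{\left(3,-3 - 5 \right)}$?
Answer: $8100$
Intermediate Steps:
$H{\left(U,h \right)} = - U^{2}$
$Q = 90$ ($Q = - 10 \left(- 3^{2}\right) = - 10 \left(\left(-1\right) 9\right) = \left(-10\right) \left(-9\right) = 90$)
$Q^{2} = 90^{2} = 8100$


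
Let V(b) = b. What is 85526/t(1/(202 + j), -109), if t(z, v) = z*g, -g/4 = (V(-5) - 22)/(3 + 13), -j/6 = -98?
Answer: 270262160/27 ≈ 1.0010e+7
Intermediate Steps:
j = 588 (j = -6*(-98) = 588)
g = 27/4 (g = -4*(-5 - 22)/(3 + 13) = -(-108)/16 = -4*(-27/16) = 27/4 ≈ 6.7500)
t(z, v) = 27*z/4 (t(z, v) = z*(27/4) = 27*z/4)
85526/t(1/(202 + j), -109) = 85526/((27/(4*(202 + 588)))) = 85526/(((27/4)/790)) = 85526/(((27/4)*(1/790))) = 85526/(27/3160) = 85526*(3160/27) = 270262160/27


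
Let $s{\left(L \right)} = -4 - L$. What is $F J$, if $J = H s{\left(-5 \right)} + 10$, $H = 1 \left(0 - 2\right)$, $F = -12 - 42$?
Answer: $-432$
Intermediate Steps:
$F = -54$ ($F = -12 - 42 = -54$)
$H = -2$ ($H = 1 \left(-2\right) = -2$)
$J = 8$ ($J = - 2 \left(-4 - -5\right) + 10 = - 2 \left(-4 + 5\right) + 10 = \left(-2\right) 1 + 10 = -2 + 10 = 8$)
$F J = \left(-54\right) 8 = -432$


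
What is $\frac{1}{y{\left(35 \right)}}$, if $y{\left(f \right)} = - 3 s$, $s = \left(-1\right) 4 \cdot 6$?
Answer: $\frac{1}{72} \approx 0.013889$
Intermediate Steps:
$s = -24$ ($s = \left(-4\right) 6 = -24$)
$y{\left(f \right)} = 72$ ($y{\left(f \right)} = \left(-3\right) \left(-24\right) = 72$)
$\frac{1}{y{\left(35 \right)}} = \frac{1}{72}$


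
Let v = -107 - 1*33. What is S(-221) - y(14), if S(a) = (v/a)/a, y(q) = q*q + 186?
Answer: -18657402/48841 ≈ -382.00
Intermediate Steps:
v = -140 (v = -107 - 33 = -140)
y(q) = 186 + q² (y(q) = q² + 186 = 186 + q²)
S(a) = -140/a² (S(a) = (-140/a)/a = -140/a²)
S(-221) - y(14) = -140/(-221)² - (186 + 14²) = -140*1/48841 - (186 + 196) = -140/48841 - 1*382 = -140/48841 - 382 = -18657402/48841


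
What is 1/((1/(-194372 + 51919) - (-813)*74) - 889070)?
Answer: -142453/118080431325 ≈ -1.2064e-6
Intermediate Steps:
1/((1/(-194372 + 51919) - (-813)*74) - 889070) = 1/((1/(-142453) - 1*(-60162)) - 889070) = 1/((-1/142453 + 60162) - 889070) = 1/(8570257385/142453 - 889070) = 1/(-118080431325/142453) = -142453/118080431325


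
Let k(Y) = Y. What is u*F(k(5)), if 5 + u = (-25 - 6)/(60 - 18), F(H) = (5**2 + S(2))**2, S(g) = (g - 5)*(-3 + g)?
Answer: -13496/3 ≈ -4498.7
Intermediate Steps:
S(g) = (-5 + g)*(-3 + g)
F(H) = 784 (F(H) = (5**2 + (15 + 2**2 - 8*2))**2 = (25 + (15 + 4 - 16))**2 = (25 + 3)**2 = 28**2 = 784)
u = -241/42 (u = -5 + (-25 - 6)/(60 - 18) = -5 - 31/42 = -241/42 ≈ -5.7381)
u*F(k(5)) = -241/42*784 = -13496/3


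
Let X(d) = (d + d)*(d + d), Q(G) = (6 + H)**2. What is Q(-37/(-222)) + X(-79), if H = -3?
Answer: 24973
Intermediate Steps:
Q(G) = 9 (Q(G) = (6 - 3)**2 = 3**2 = 9)
X(d) = 4*d**2 (X(d) = (2*d)*(2*d) = 4*d**2)
Q(-37/(-222)) + X(-79) = 9 + 4*(-79)**2 = 9 + 4*6241 = 9 + 24964 = 24973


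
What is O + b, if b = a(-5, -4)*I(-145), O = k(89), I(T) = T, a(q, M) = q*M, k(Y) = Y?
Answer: -2811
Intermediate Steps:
a(q, M) = M*q
O = 89
b = -2900 (b = -4*(-5)*(-145) = 20*(-145) = -2900)
O + b = 89 - 2900 = -2811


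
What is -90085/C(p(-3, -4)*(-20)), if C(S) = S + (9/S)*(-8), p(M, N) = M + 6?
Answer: 450425/294 ≈ 1532.1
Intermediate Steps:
p(M, N) = 6 + M
C(S) = S - 72/S
-90085/C(p(-3, -4)*(-20)) = -90085/((6 - 3)*(-20) - 72*(-1/(20*(6 - 3)))) = -90085/(3*(-20) - 72/(3*(-20))) = -90085/(-60 - 72/(-60)) = -90085/(-60 - 72*(-1/60)) = -90085/(-60 + 6/5) = -90085/(-294/5) = -90085*(-5/294) = 450425/294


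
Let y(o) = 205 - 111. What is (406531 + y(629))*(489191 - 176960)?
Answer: 126960930375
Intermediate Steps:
y(o) = 94
(406531 + y(629))*(489191 - 176960) = (406531 + 94)*(489191 - 176960) = 406625*312231 = 126960930375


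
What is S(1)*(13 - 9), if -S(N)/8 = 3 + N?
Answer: -128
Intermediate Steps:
S(N) = -24 - 8*N (S(N) = -8*(3 + N) = -24 - 8*N)
S(1)*(13 - 9) = (-24 - 8*1)*(13 - 9) = (-24 - 8)*4 = -32*4 = -128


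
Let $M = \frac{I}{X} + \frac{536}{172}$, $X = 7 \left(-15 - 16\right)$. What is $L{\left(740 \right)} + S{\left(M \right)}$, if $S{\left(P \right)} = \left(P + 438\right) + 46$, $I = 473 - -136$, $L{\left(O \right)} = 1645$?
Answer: $\frac{2838370}{1333} \approx 2129.3$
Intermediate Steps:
$X = -217$ ($X = 7 \left(-31\right) = -217$)
$I = 609$ ($I = 473 + 136 = 609$)
$M = \frac{413}{1333}$ ($M = \frac{609}{-217} + \frac{536}{172} = 609 \left(- \frac{1}{217}\right) + 536 \cdot \frac{1}{172} = - \frac{87}{31} + \frac{134}{43} = \frac{413}{1333} \approx 0.30983$)
$S{\left(P \right)} = 484 + P$ ($S{\left(P \right)} = \left(438 + P\right) + 46 = 484 + P$)
$L{\left(740 \right)} + S{\left(M \right)} = 1645 + \left(484 + \frac{413}{1333}\right) = 1645 + \frac{645585}{1333} = \frac{2838370}{1333}$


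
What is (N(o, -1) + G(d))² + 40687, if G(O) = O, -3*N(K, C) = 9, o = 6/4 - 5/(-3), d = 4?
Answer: 40688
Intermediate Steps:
o = 19/6 (o = 6*(¼) - 5*(-⅓) = 3/2 + 5/3 = 19/6 ≈ 3.1667)
N(K, C) = -3 (N(K, C) = -⅓*9 = -3)
(N(o, -1) + G(d))² + 40687 = (-3 + 4)² + 40687 = 1² + 40687 = 1 + 40687 = 40688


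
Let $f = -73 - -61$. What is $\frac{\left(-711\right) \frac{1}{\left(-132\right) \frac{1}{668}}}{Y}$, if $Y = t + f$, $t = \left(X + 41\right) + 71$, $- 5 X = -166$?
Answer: $\frac{65965}{2442} \approx 27.013$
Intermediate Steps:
$X = \frac{166}{5}$ ($X = \left(- \frac{1}{5}\right) \left(-166\right) = \frac{166}{5} \approx 33.2$)
$t = \frac{726}{5}$ ($t = \left(\frac{166}{5} + 41\right) + 71 = \frac{371}{5} + 71 = \frac{726}{5} \approx 145.2$)
$f = -12$ ($f = -73 + 61 = -12$)
$Y = \frac{666}{5}$ ($Y = \frac{726}{5} - 12 = \frac{666}{5} \approx 133.2$)
$\frac{\left(-711\right) \frac{1}{\left(-132\right) \frac{1}{668}}}{Y} = \frac{\left(-711\right) \frac{1}{\left(-132\right) \frac{1}{668}}}{\frac{666}{5}} = - \frac{711}{\left(-132\right) \frac{1}{668}} \cdot \frac{5}{666} = - \frac{711}{- \frac{33}{167}} \cdot \frac{5}{666} = \left(-711\right) \left(- \frac{167}{33}\right) \frac{5}{666} = \frac{39579}{11} \cdot \frac{5}{666} = \frac{65965}{2442}$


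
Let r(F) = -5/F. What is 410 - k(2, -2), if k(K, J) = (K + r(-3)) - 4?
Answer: 1231/3 ≈ 410.33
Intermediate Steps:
k(K, J) = -7/3 + K (k(K, J) = (K - 5/(-3)) - 4 = (K - 5*(-⅓)) - 4 = (K + 5/3) - 4 = (5/3 + K) - 4 = -7/3 + K)
410 - k(2, -2) = 410 - (-7/3 + 2) = 410 - 1*(-⅓) = 410 + ⅓ = 1231/3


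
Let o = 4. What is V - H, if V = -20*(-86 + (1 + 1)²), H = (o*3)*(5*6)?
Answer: 1280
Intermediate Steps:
H = 360 (H = (4*3)*(5*6) = 12*30 = 360)
V = 1640 (V = -20*(-86 + 2²) = -20*(-86 + 4) = -20*(-82) = 1640)
V - H = 1640 - 1*360 = 1640 - 360 = 1280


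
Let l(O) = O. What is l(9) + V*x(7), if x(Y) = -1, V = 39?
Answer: -30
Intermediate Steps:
l(9) + V*x(7) = 9 + 39*(-1) = 9 - 39 = -30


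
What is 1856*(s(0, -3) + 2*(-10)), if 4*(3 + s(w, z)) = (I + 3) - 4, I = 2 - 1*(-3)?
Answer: -40832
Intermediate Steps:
I = 5 (I = 2 + 3 = 5)
s(w, z) = -2 (s(w, z) = -3 + ((5 + 3) - 4)/4 = -3 + (8 - 4)/4 = -3 + (¼)*4 = -3 + 1 = -2)
1856*(s(0, -3) + 2*(-10)) = 1856*(-2 + 2*(-10)) = 1856*(-2 - 20) = 1856*(-22) = -40832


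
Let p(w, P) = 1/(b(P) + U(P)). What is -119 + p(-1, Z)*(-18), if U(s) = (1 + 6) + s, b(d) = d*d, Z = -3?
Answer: -1565/13 ≈ -120.38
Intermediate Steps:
b(d) = d²
U(s) = 7 + s
p(w, P) = 1/(7 + P + P²) (p(w, P) = 1/(P² + (7 + P)) = 1/(7 + P + P²))
-119 + p(-1, Z)*(-18) = -119 - 18/(7 - 3 + (-3)²) = -119 - 18/(7 - 3 + 9) = -119 - 18/13 = -1565/13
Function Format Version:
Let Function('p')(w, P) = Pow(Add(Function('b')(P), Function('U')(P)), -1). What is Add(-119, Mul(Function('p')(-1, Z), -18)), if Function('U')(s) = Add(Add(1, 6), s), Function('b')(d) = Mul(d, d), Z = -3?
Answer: Rational(-1565, 13) ≈ -120.38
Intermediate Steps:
Function('b')(d) = Pow(d, 2)
Function('U')(s) = Add(7, s)
Function('p')(w, P) = Pow(Add(7, P, Pow(P, 2)), -1) (Function('p')(w, P) = Pow(Add(Pow(P, 2), Add(7, P)), -1) = Pow(Add(7, P, Pow(P, 2)), -1))
Add(-119, Mul(Function('p')(-1, Z), -18)) = Add(-119, Mul(Pow(Add(7, -3, Pow(-3, 2)), -1), -18)) = Add(-119, Mul(Pow(Add(7, -3, 9), -1), -18)) = Add(-119, Mul(Pow(13, -1), -18)) = Add(-119, Mul(Rational(1, 13), -18)) = Add(-119, Rational(-18, 13)) = Rational(-1565, 13)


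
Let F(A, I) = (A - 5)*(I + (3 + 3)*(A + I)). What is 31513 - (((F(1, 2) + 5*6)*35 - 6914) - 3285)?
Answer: 43462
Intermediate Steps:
F(A, I) = (-5 + A)*(6*A + 7*I) (F(A, I) = (-5 + A)*(I + 6*(A + I)) = (-5 + A)*(I + (6*A + 6*I)) = (-5 + A)*(6*A + 7*I))
31513 - (((F(1, 2) + 5*6)*35 - 6914) - 3285) = 31513 - ((((-35*2 - 30*1 + 6*1**2 + 7*1*2) + 5*6)*35 - 6914) - 3285) = 31513 - ((((-70 - 30 + 6*1 + 14) + 30)*35 - 6914) - 3285) = 31513 - ((((-70 - 30 + 6 + 14) + 30)*35 - 6914) - 3285) = 31513 - (((-80 + 30)*35 - 6914) - 3285) = 31513 - ((-50*35 - 6914) - 3285) = 31513 - ((-1750 - 6914) - 3285) = 31513 - (-8664 - 3285) = 31513 - 1*(-11949) = 31513 + 11949 = 43462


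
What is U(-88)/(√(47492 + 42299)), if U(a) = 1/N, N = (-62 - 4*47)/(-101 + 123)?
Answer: -11*√89791/11223875 ≈ -0.00029367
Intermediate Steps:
N = -125/11 (N = (-62 - 188)/22 = -250*1/22 = -125/11 ≈ -11.364)
U(a) = -11/125 (U(a) = 1/(-125/11) = -11/125)
U(-88)/(√(47492 + 42299)) = -11/(125*√(47492 + 42299)) = -11*√89791/89791/125 = -11*√89791/11223875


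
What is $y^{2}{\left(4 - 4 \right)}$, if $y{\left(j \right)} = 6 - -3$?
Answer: $81$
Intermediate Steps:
$y{\left(j \right)} = 9$ ($y{\left(j \right)} = 6 + 3 = 9$)
$y^{2}{\left(4 - 4 \right)} = 9^{2} = 81$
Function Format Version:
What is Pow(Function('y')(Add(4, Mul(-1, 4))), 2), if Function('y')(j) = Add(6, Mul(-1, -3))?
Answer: 81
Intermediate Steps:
Function('y')(j) = 9 (Function('y')(j) = Add(6, 3) = 9)
Pow(Function('y')(Add(4, Mul(-1, 4))), 2) = Pow(9, 2) = 81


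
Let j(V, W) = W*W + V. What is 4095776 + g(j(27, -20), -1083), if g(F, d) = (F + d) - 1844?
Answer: 4093276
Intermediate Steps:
j(V, W) = V + W² (j(V, W) = W² + V = V + W²)
g(F, d) = -1844 + F + d
4095776 + g(j(27, -20), -1083) = 4095776 + (-1844 + (27 + (-20)²) - 1083) = 4095776 + (-1844 + (27 + 400) - 1083) = 4095776 + (-1844 + 427 - 1083) = 4095776 - 2500 = 4093276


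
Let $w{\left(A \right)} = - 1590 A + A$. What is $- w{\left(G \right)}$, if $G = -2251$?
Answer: $-3576839$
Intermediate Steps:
$w{\left(A \right)} = - 1589 A$
$- w{\left(G \right)} = - \left(-1589\right) \left(-2251\right) = \left(-1\right) 3576839 = -3576839$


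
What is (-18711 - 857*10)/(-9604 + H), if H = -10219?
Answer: 27281/19823 ≈ 1.3762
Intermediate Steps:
(-18711 - 857*10)/(-9604 + H) = (-18711 - 857*10)/(-9604 - 10219) = (-18711 - 8570)/(-19823) = -27281*(-1/19823) = 27281/19823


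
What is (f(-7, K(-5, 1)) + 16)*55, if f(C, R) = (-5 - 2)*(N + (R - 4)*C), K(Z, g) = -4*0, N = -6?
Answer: -7590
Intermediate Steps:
K(Z, g) = 0
f(C, R) = 42 - 7*C*(-4 + R) (f(C, R) = (-5 - 2)*(-6 + (R - 4)*C) = -7*(-6 + (-4 + R)*C) = -7*(-6 + C*(-4 + R)) = 42 - 7*C*(-4 + R))
(f(-7, K(-5, 1)) + 16)*55 = ((42 + 28*(-7) - 7*(-7)*0) + 16)*55 = ((42 - 196 + 0) + 16)*55 = (-154 + 16)*55 = -138*55 = -7590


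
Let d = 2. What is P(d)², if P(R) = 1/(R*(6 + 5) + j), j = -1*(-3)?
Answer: 1/625 ≈ 0.0016000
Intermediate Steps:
j = 3
P(R) = 1/(3 + 11*R) (P(R) = 1/(R*(6 + 5) + 3) = 1/(R*11 + 3) = 1/(11*R + 3) = 1/(3 + 11*R))
P(d)² = (1/(3 + 11*2))² = (1/(3 + 22))² = (1/25)² = 1/625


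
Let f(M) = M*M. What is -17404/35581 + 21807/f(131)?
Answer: 477244823/610605541 ≈ 0.78159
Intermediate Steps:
f(M) = M²
-17404/35581 + 21807/f(131) = -17404/35581 + 21807/(131²) = -17404*1/35581 + 21807/17161 = -17404/35581 + 21807*(1/17161) = -17404/35581 + 21807/17161 = 477244823/610605541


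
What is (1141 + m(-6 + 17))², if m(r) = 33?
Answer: 1378276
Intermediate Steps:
(1141 + m(-6 + 17))² = (1141 + 33)² = 1174² = 1378276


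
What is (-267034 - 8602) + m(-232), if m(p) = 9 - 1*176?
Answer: -275803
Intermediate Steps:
m(p) = -167 (m(p) = 9 - 176 = -167)
(-267034 - 8602) + m(-232) = (-267034 - 8602) - 167 = -275636 - 167 = -275803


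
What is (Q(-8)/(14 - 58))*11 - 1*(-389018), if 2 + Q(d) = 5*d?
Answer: 778057/2 ≈ 3.8903e+5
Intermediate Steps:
Q(d) = -2 + 5*d
(Q(-8)/(14 - 58))*11 - 1*(-389018) = ((-2 + 5*(-8))/(14 - 58))*11 - 1*(-389018) = ((-2 - 40)/(-44))*11 + 389018 = -42*(-1/44)*11 + 389018 = (21/22)*11 + 389018 = 21/2 + 389018 = 778057/2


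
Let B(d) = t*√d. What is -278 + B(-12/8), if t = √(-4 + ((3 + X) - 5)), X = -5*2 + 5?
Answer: -278 - √66/2 ≈ -282.06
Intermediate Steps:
X = -5 (X = -10 + 5 = -5)
t = I*√11 (t = √(-4 + ((3 - 5) - 5)) = √(-4 + (-2 - 5)) = √(-4 - 7) = √(-11) = I*√11 ≈ 3.3166*I)
B(d) = I*√11*√d (B(d) = (I*√11)*√d = I*√11*√d)
-278 + B(-12/8) = -278 + I*√11*√(-12/8) = -278 + I*√11*√(-12*⅛) = -278 + I*√11*√(-3/2) = -278 + I*√11*(I*√6/2) = -278 - √66/2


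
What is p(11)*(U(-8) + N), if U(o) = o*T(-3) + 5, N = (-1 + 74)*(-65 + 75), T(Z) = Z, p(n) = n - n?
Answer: 0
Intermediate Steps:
p(n) = 0
N = 730 (N = 73*10 = 730)
U(o) = 5 - 3*o (U(o) = o*(-3) + 5 = -3*o + 5 = 5 - 3*o)
p(11)*(U(-8) + N) = 0*((5 - 3*(-8)) + 730) = 0*((5 + 24) + 730) = 0*(29 + 730) = 0*759 = 0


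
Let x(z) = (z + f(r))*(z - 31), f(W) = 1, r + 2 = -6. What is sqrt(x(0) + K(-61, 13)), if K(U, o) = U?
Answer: 2*I*sqrt(23) ≈ 9.5917*I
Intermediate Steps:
r = -8 (r = -2 - 6 = -8)
x(z) = (1 + z)*(-31 + z) (x(z) = (z + 1)*(z - 31) = (1 + z)*(-31 + z))
sqrt(x(0) + K(-61, 13)) = sqrt((-31 + 0**2 - 30*0) - 61) = sqrt((-31 + 0 + 0) - 61) = sqrt(-31 - 61) = sqrt(-92) = 2*I*sqrt(23)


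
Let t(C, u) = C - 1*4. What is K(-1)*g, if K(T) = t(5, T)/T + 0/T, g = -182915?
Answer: 182915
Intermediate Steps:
t(C, u) = -4 + C (t(C, u) = C - 4 = -4 + C)
K(T) = 1/T (K(T) = (-4 + 5)/T + 0/T = 1/T + 0 = 1/T)
K(-1)*g = -182915/(-1) = -1*(-182915) = 182915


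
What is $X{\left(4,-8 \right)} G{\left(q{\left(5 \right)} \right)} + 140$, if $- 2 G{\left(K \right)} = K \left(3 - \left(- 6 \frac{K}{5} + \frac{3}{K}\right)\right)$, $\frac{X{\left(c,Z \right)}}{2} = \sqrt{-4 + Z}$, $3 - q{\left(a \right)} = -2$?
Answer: $140 - 84 i \sqrt{3} \approx 140.0 - 145.49 i$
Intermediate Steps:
$q{\left(a \right)} = 5$ ($q{\left(a \right)} = 3 - -2 = 3 + 2 = 5$)
$X{\left(c,Z \right)} = 2 \sqrt{-4 + Z}$
$G{\left(K \right)} = - \frac{K \left(3 - \frac{3}{K} + \frac{6 K}{5}\right)}{2}$ ($G{\left(K \right)} = - \frac{K \left(3 - \left(- 6 \frac{K}{5} + \frac{3}{K}\right)\right)}{2} = - \frac{K \left(3 + \left(6 \frac{K}{5} - \frac{3}{K}\right)\right)}{2} = - \frac{K \left(3 + \left(\frac{6 K}{5} - \frac{3}{K}\right)\right)}{2} = - \frac{K \left(3 + \left(- \frac{3}{K} + \frac{6 K}{5}\right)\right)}{2} = - \frac{K \left(3 - \frac{3}{K} + \frac{6 K}{5}\right)}{2}$)
$X{\left(4,-8 \right)} G{\left(q{\left(5 \right)} \right)} + 140 = 2 \sqrt{-4 - 8} \left(\frac{3}{2} - \frac{15}{2} - \frac{3 \cdot 5^{2}}{5}\right) + 140 = 2 \sqrt{-12} \left(\frac{3}{2} - \frac{15}{2} - 15\right) + 140 = 2 \cdot 2 i \sqrt{3} \left(\frac{3}{2} - \frac{15}{2} - 15\right) + 140 = 4 i \sqrt{3} \left(-21\right) + 140 = - 84 i \sqrt{3} + 140 = 140 - 84 i \sqrt{3}$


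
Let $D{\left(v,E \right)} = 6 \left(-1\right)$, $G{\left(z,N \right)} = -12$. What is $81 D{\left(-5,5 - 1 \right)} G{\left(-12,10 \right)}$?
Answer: $5832$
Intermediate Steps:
$D{\left(v,E \right)} = -6$
$81 D{\left(-5,5 - 1 \right)} G{\left(-12,10 \right)} = 81 \left(-6\right) \left(-12\right) = \left(-486\right) \left(-12\right) = 5832$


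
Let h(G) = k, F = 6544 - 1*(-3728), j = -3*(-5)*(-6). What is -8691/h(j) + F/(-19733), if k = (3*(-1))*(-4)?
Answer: -57207589/78932 ≈ -724.77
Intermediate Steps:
k = 12 (k = -3*(-4) = 12)
j = -90 (j = 15*(-6) = -90)
F = 10272 (F = 6544 + 3728 = 10272)
h(G) = 12
-8691/h(j) + F/(-19733) = -8691/12 + 10272/(-19733) = -8691*1/12 + 10272*(-1/19733) = -2897/4 - 10272/19733 = -57207589/78932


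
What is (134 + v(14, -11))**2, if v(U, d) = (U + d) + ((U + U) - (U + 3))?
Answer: 21904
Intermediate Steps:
v(U, d) = -3 + d + 2*U (v(U, d) = (U + d) + (2*U - (3 + U)) = (U + d) + (2*U + (-3 - U)) = (U + d) + (-3 + U) = -3 + d + 2*U)
(134 + v(14, -11))**2 = (134 + (-3 - 11 + 2*14))**2 = (134 + (-3 - 11 + 28))**2 = (134 + 14)**2 = 148**2 = 21904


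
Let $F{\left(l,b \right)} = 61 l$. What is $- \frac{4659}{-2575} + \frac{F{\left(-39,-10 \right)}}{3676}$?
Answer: $\frac{11000559}{9465700} \approx 1.1621$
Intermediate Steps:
$- \frac{4659}{-2575} + \frac{F{\left(-39,-10 \right)}}{3676} = - \frac{4659}{-2575} + \frac{61 \left(-39\right)}{3676} = \left(-4659\right) \left(- \frac{1}{2575}\right) - \frac{2379}{3676} = \frac{4659}{2575} - \frac{2379}{3676} = \frac{11000559}{9465700}$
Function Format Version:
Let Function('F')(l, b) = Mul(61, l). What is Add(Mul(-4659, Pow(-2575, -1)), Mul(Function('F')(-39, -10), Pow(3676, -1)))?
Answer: Rational(11000559, 9465700) ≈ 1.1621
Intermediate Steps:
Add(Mul(-4659, Pow(-2575, -1)), Mul(Function('F')(-39, -10), Pow(3676, -1))) = Add(Mul(-4659, Pow(-2575, -1)), Mul(Mul(61, -39), Pow(3676, -1))) = Add(Mul(-4659, Rational(-1, 2575)), Mul(-2379, Rational(1, 3676))) = Add(Rational(4659, 2575), Rational(-2379, 3676)) = Rational(11000559, 9465700)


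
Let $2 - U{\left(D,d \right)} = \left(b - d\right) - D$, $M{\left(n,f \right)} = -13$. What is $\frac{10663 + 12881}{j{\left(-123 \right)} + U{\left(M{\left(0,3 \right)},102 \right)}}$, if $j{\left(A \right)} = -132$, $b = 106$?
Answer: $- \frac{7848}{49} \approx -160.16$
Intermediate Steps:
$U{\left(D,d \right)} = -104 + D + d$ ($U{\left(D,d \right)} = 2 - \left(\left(106 - d\right) - D\right) = 2 - \left(106 - D - d\right) = 2 + \left(-106 + D + d\right) = -104 + D + d$)
$\frac{10663 + 12881}{j{\left(-123 \right)} + U{\left(M{\left(0,3 \right)},102 \right)}} = \frac{10663 + 12881}{-132 - 15} = \frac{23544}{-132 - 15} = \frac{23544}{-147} = 23544 \left(- \frac{1}{147}\right) = - \frac{7848}{49}$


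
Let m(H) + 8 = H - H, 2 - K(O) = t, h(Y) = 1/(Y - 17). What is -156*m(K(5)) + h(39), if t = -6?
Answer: 27457/22 ≈ 1248.0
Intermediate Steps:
h(Y) = 1/(-17 + Y)
K(O) = 8 (K(O) = 2 - 1*(-6) = 2 + 6 = 8)
m(H) = -8 (m(H) = -8 + (H - H) = -8 + 0 = -8)
-156*m(K(5)) + h(39) = -156*(-8) + 1/(-17 + 39) = 1248 + 1/22 = 27457/22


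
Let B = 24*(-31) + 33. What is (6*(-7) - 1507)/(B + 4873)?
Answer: -1549/4162 ≈ -0.37218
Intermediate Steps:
B = -711 (B = -744 + 33 = -711)
(6*(-7) - 1507)/(B + 4873) = (6*(-7) - 1507)/(-711 + 4873) = (-42 - 1507)/4162 = -1549*1/4162 = -1549/4162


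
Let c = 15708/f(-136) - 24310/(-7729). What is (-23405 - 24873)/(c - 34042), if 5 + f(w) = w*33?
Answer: 838260497183/591084094488 ≈ 1.4182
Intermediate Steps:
f(w) = -5 + 33*w (f(w) = -5 + w*33 = -5 + 33*w)
c = -12182302/34726397 (c = 15708/(-5 + 33*(-136)) - 24310/(-7729) = 15708/(-5 - 4488) - 24310*(-1/7729) = 15708/(-4493) + 24310/7729 = 15708*(-1/4493) + 24310/7729 = -15708/4493 + 24310/7729 = -12182302/34726397 ≈ -0.35081)
(-23405 - 24873)/(c - 34042) = (-23405 - 24873)/(-12182302/34726397 - 34042) = -48278/(-1182168188976/34726397) = -48278*(-34726397/1182168188976) = 838260497183/591084094488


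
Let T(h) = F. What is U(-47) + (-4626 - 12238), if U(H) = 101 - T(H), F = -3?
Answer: -16760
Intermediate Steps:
T(h) = -3
U(H) = 104 (U(H) = 101 - 1*(-3) = 101 + 3 = 104)
U(-47) + (-4626 - 12238) = 104 + (-4626 - 12238) = 104 - 16864 = -16760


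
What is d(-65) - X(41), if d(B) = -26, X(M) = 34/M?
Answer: -1100/41 ≈ -26.829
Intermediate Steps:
d(-65) - X(41) = -26 - 34/41 = -1100/41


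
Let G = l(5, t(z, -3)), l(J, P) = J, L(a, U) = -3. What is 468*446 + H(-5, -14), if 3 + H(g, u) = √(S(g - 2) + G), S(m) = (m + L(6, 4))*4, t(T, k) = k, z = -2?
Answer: 208725 + I*√35 ≈ 2.0873e+5 + 5.9161*I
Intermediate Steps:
S(m) = -12 + 4*m (S(m) = (m - 3)*4 = (-3 + m)*4 = -12 + 4*m)
G = 5
H(g, u) = -3 + √(-15 + 4*g) (H(g, u) = -3 + √((-12 + 4*(g - 2)) + 5) = -3 + √((-12 + 4*(-2 + g)) + 5) = -3 + √((-12 + (-8 + 4*g)) + 5) = -3 + √((-20 + 4*g) + 5) = -3 + √(-15 + 4*g))
468*446 + H(-5, -14) = 468*446 + (-3 + √(-15 + 4*(-5))) = 208728 + (-3 + √(-15 - 20)) = 208728 + (-3 + √(-35)) = 208728 + (-3 + I*√35) = 208725 + I*√35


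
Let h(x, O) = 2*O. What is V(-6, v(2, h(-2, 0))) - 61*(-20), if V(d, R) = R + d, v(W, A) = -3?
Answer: 1211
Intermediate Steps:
V(-6, v(2, h(-2, 0))) - 61*(-20) = (-3 - 6) - 61*(-20) = -9 + 1220 = 1211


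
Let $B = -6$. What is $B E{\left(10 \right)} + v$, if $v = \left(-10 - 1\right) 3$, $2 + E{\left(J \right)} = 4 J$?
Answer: $-261$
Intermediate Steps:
$E{\left(J \right)} = -2 + 4 J$
$v = -33$ ($v = \left(-11\right) 3 = -33$)
$B E{\left(10 \right)} + v = - 6 \left(-2 + 4 \cdot 10\right) - 33 = - 6 \left(-2 + 40\right) - 33 = \left(-6\right) 38 - 33 = -228 - 33 = -261$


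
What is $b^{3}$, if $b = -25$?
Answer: $-15625$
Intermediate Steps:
$b^{3} = \left(-25\right)^{3} = -15625$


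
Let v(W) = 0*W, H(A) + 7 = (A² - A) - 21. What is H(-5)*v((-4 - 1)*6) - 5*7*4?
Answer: -140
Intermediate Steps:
H(A) = -28 + A² - A (H(A) = -7 + ((A² - A) - 21) = -7 + (-21 + A² - A) = -28 + A² - A)
v(W) = 0
H(-5)*v((-4 - 1)*6) - 5*7*4 = (-28 + (-5)² - 1*(-5))*0 - 5*7*4 = (-28 + 25 + 5)*0 - 35*4 = 2*0 - 140 = 0 - 140 = -140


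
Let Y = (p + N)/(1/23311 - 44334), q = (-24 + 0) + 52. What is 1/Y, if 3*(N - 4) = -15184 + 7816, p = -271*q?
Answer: 1033469873/234042440 ≈ 4.4157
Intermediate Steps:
q = 28 (q = -24 + 52 = 28)
p = -7588 (p = -271*28 = -7588)
N = -2452 (N = 4 + (-15184 + 7816)/3 = 4 + (1/3)*(-7368) = 4 - 2456 = -2452)
Y = 234042440/1033469873 (Y = (-7588 - 2452)/(1/23311 - 44334) = -10040/(1/23311 - 44334) = -10040/(-1033469873/23311) = -10040*(-23311/1033469873) = 234042440/1033469873 ≈ 0.22646)
1/Y = 1/(234042440/1033469873) = 1033469873/234042440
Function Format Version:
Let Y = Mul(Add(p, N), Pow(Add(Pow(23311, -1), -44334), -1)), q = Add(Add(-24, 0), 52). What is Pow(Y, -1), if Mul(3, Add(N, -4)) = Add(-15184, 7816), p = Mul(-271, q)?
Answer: Rational(1033469873, 234042440) ≈ 4.4157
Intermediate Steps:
q = 28 (q = Add(-24, 52) = 28)
p = -7588 (p = Mul(-271, 28) = -7588)
N = -2452 (N = Add(4, Mul(Rational(1, 3), Add(-15184, 7816))) = Add(4, Mul(Rational(1, 3), -7368)) = Add(4, -2456) = -2452)
Y = Rational(234042440, 1033469873) (Y = Mul(Add(-7588, -2452), Pow(Add(Pow(23311, -1), -44334), -1)) = Mul(-10040, Pow(Add(Rational(1, 23311), -44334), -1)) = Mul(-10040, Pow(Rational(-1033469873, 23311), -1)) = Mul(-10040, Rational(-23311, 1033469873)) = Rational(234042440, 1033469873) ≈ 0.22646)
Pow(Y, -1) = Pow(Rational(234042440, 1033469873), -1) = Rational(1033469873, 234042440)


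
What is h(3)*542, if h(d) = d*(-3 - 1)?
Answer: -6504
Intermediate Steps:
h(d) = -4*d (h(d) = d*(-4) = -4*d)
h(3)*542 = -4*3*542 = -12*542 = -6504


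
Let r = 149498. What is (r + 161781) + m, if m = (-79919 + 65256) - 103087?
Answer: 193529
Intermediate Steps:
m = -117750 (m = -14663 - 103087 = -117750)
(r + 161781) + m = (149498 + 161781) - 117750 = 311279 - 117750 = 193529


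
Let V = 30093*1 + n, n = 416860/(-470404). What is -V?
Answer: -3538862678/117601 ≈ -30092.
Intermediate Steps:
n = -104215/117601 (n = 416860*(-1/470404) = -104215/117601 ≈ -0.88617)
V = 3538862678/117601 (V = 30093*1 - 104215/117601 = 30093 - 104215/117601 = 3538862678/117601 ≈ 30092.)
-V = -1*3538862678/117601 = -3538862678/117601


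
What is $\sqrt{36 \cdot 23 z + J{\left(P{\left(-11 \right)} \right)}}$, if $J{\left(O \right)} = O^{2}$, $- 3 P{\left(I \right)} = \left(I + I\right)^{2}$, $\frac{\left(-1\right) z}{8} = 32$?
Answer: $\frac{4 i \sqrt{104591}}{3} \approx 431.21 i$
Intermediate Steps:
$z = -256$ ($z = \left(-8\right) 32 = -256$)
$P{\left(I \right)} = - \frac{4 I^{2}}{3}$ ($P{\left(I \right)} = - \frac{\left(I + I\right)^{2}}{3} = - \frac{\left(2 I\right)^{2}}{3} = - \frac{4 I^{2}}{3}$)
$\sqrt{36 \cdot 23 z + J{\left(P{\left(-11 \right)} \right)}} = \sqrt{36 \cdot 23 \left(-256\right) + \left(- \frac{4 \left(-11\right)^{2}}{3}\right)^{2}} = \sqrt{828 \left(-256\right) + \left(\left(- \frac{4}{3}\right) 121\right)^{2}} = \sqrt{-211968 + \left(- \frac{484}{3}\right)^{2}} = \sqrt{-211968 + \frac{234256}{9}} = \sqrt{- \frac{1673456}{9}} = \frac{4 i \sqrt{104591}}{3}$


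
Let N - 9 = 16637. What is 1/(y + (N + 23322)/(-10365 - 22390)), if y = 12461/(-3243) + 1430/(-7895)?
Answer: -167728430235/879528941531 ≈ -0.19070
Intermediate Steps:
N = 16646 (N = 9 + 16637 = 16646)
y = -20603417/5120697 (y = 12461*(-1/3243) + 1430*(-1/7895) = -12461/3243 - 286/1579 = -20603417/5120697 ≈ -4.0236)
1/(y + (N + 23322)/(-10365 - 22390)) = 1/(-20603417/5120697 + (16646 + 23322)/(-10365 - 22390)) = 1/(-20603417/5120697 + 39968/(-32755)) = 1/(-20603417/5120697 + 39968*(-1/32755)) = 1/(-20603417/5120697 - 39968/32755) = 1/(-879528941531/167728430235) = -167728430235/879528941531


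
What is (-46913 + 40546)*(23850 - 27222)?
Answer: 21469524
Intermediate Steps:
(-46913 + 40546)*(23850 - 27222) = -6367*(-3372) = 21469524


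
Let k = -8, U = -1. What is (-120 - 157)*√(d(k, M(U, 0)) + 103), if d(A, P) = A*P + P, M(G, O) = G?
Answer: -277*√110 ≈ -2905.2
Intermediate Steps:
d(A, P) = P + A*P
(-120 - 157)*√(d(k, M(U, 0)) + 103) = (-120 - 157)*√(-(1 - 8) + 103) = -277*√(-1*(-7) + 103) = -277*√(7 + 103) = -277*√110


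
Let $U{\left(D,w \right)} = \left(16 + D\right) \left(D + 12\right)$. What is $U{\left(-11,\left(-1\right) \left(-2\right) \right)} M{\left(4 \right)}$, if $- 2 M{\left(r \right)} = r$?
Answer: $-10$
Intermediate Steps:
$M{\left(r \right)} = - \frac{r}{2}$
$U{\left(D,w \right)} = \left(12 + D\right) \left(16 + D\right)$ ($U{\left(D,w \right)} = \left(16 + D\right) \left(12 + D\right) = \left(12 + D\right) \left(16 + D\right)$)
$U{\left(-11,\left(-1\right) \left(-2\right) \right)} M{\left(4 \right)} = \left(192 + \left(-11\right)^{2} + 28 \left(-11\right)\right) \left(\left(- \frac{1}{2}\right) 4\right) = \left(192 + 121 - 308\right) \left(-2\right) = 5 \left(-2\right) = -10$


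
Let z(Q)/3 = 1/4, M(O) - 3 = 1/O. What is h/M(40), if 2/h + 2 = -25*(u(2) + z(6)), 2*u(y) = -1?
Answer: -320/3993 ≈ -0.080140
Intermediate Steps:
u(y) = -½ (u(y) = (½)*(-1) = -½)
M(O) = 3 + 1/O
z(Q) = ¾ (z(Q) = 3/4 = 3*(¼) = ¾)
h = -8/33 (h = 2/(-2 - 25*(-½ + ¾)) = 2/(-2 - 25*¼) = 2/(-2 - 25/4) = 2/(-33/4) = 2*(-4/33) = -8/33 ≈ -0.24242)
h/M(40) = -8/(33*(3 + 1/40)) = -8/(33*121/40) = -8/33*40/121 = -320/3993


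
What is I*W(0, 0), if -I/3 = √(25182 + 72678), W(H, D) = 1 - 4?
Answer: 18*√24465 ≈ 2815.4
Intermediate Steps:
W(H, D) = -3
I = -6*√24465 (I = -3*√(25182 + 72678) = -6*√24465 ≈ -938.48)
I*W(0, 0) = -6*√24465*(-3) = 18*√24465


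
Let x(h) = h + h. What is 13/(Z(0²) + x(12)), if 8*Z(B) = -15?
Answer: 104/177 ≈ 0.58757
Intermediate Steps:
x(h) = 2*h
Z(B) = -15/8 (Z(B) = (⅛)*(-15) = -15/8)
13/(Z(0²) + x(12)) = 13/(-15/8 + 2*12) = 13/(-15/8 + 24) = 13/(177/8) = 13*(8/177) = 104/177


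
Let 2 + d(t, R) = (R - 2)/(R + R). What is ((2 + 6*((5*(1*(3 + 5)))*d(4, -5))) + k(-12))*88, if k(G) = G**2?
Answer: -14608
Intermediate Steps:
d(t, R) = -2 + (-2 + R)/(2*R) (d(t, R) = -2 + (R - 2)/(R + R) = -2 + (-2 + R)/((2*R)) = -2 + (-2 + R)*(1/(2*R)) = -2 + (-2 + R)/(2*R))
((2 + 6*((5*(1*(3 + 5)))*d(4, -5))) + k(-12))*88 = ((2 + 6*((5*(1*(3 + 5)))*(-3/2 - 1/(-5)))) + (-12)**2)*88 = ((2 + 6*((5*(1*8))*(-3/2 - 1*(-1/5)))) + 144)*88 = ((2 + 6*((5*8)*(-3/2 + 1/5))) + 144)*88 = ((2 + 6*(40*(-13/10))) + 144)*88 = ((2 + 6*(-52)) + 144)*88 = ((2 - 312) + 144)*88 = (-310 + 144)*88 = -166*88 = -14608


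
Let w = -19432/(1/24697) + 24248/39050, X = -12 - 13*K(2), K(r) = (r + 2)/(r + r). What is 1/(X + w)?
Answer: -19525/9370284306601 ≈ -2.0837e-9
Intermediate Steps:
K(r) = (2 + r)/(2*r) (K(r) = (2 + r)/((2*r)) = (2 + r)*(1/(2*r)) = (2 + r)/(2*r))
X = -25 (X = -12 - 13*(2 + 2)/(2*2) = -12 - 13*4/(2*2) = -12 - 13*1 = -12 - 13 = -25)
w = -9370283818476/19525 (w = -19432/1/24697 + 24248*(1/39050) = -19432*24697 + 12124/19525 = -479912104 + 12124/19525 = -9370283818476/19525 ≈ -4.7991e+8)
1/(X + w) = 1/(-25 - 9370283818476/19525) = 1/(-9370284306601/19525) = -19525/9370284306601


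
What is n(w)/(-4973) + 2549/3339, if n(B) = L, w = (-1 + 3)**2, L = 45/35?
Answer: 12671884/16604847 ≈ 0.76314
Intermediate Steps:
L = 9/7 (L = 45*(1/35) = 9/7 ≈ 1.2857)
w = 4 (w = 2**2 = 4)
n(B) = 9/7
n(w)/(-4973) + 2549/3339 = (9/7)/(-4973) + 2549/3339 = (9/7)*(-1/4973) + 2549*(1/3339) = -9/34811 + 2549/3339 = 12671884/16604847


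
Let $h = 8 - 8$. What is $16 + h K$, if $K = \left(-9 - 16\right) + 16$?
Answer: $16$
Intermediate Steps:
$h = 0$ ($h = 8 - 8 = 0$)
$K = -9$ ($K = -25 + 16 = -9$)
$16 + h K = 16 + 0 \left(-9\right) = 16 + 0 = 16$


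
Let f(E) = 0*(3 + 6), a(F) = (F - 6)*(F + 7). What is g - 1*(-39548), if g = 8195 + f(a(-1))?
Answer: 47743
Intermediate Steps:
a(F) = (-6 + F)*(7 + F)
f(E) = 0 (f(E) = 0*9 = 0)
g = 8195 (g = 8195 + 0 = 8195)
g - 1*(-39548) = 8195 - 1*(-39548) = 8195 + 39548 = 47743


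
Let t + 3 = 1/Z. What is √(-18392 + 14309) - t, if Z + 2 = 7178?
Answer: 21527/7176 + I*√4083 ≈ 2.9999 + 63.898*I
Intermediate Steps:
Z = 7176 (Z = -2 + 7178 = 7176)
t = -21527/7176 (t = -3 + 1/7176 = -21527/7176 ≈ -2.9999)
√(-18392 + 14309) - t = √(-18392 + 14309) - 1*(-21527/7176) = √(-4083) + 21527/7176 = I*√4083 + 21527/7176 = 21527/7176 + I*√4083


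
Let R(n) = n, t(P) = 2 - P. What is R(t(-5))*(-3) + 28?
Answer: 7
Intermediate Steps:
R(t(-5))*(-3) + 28 = (2 - 1*(-5))*(-3) + 28 = (2 + 5)*(-3) + 28 = 7*(-3) + 28 = -21 + 28 = 7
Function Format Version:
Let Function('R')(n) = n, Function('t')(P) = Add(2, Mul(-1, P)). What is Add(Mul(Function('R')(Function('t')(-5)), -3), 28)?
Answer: 7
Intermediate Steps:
Add(Mul(Function('R')(Function('t')(-5)), -3), 28) = Add(Mul(Add(2, Mul(-1, -5)), -3), 28) = Add(Mul(Add(2, 5), -3), 28) = Add(Mul(7, -3), 28) = Add(-21, 28) = 7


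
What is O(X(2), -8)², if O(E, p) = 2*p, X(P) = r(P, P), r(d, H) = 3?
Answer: 256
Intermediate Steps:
X(P) = 3
O(X(2), -8)² = (2*(-8))² = (-16)² = 256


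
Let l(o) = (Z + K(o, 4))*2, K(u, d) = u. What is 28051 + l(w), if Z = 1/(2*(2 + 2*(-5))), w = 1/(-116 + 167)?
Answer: 11444773/408 ≈ 28051.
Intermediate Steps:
w = 1/51 ≈ 0.019608
Z = -1/16 (Z = 1/(2*(2 - 10)) = 1/(2*(-8)) = 1/(-16) = -1/16 ≈ -0.062500)
l(o) = -⅛ + 2*o (l(o) = (-1/16 + o)*2 = -⅛ + 2*o)
28051 + l(w) = 28051 + (-⅛ + 2*(1/51)) = 28051 + (-⅛ + 2/51) = 28051 - 35/408 = 11444773/408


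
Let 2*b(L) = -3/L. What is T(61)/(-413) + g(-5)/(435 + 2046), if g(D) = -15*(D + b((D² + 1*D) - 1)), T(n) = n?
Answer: -1518441/12978938 ≈ -0.11699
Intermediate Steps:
b(L) = -3/(2*L) (b(L) = (-3/L)/2 = -3/(2*L))
g(D) = -15*D + 45/(2*(-1 + D + D²)) (g(D) = -15*(D - 3/(2*((D² + 1*D) - 1))) = -15*(D - 3/(2*((D² + D) - 1))) = -15*(D - 3/(2*((D + D²) - 1))) = -15*(D - 3/(2*(-1 + D + D²))) = -15*D + 45/(2*(-1 + D + D²)))
T(61)/(-413) + g(-5)/(435 + 2046) = 61/(-413) + ((45/2 - 15*(-5)*(-1 - 5 + (-5)²))/(-1 - 5 + (-5)²))/(435 + 2046) = 61*(-1/413) + ((45/2 - 15*(-5)*(-1 - 5 + 25))/(-1 - 5 + 25))/2481 = -61/413 + ((45/2 - 15*(-5)*19)/19)*(1/2481) = -61/413 + ((45/2 + 1425)/19)*(1/2481) = -61/413 + ((1/19)*(2895/2))*(1/2481) = -61/413 + (2895/38)*(1/2481) = -61/413 + 965/31426 = -1518441/12978938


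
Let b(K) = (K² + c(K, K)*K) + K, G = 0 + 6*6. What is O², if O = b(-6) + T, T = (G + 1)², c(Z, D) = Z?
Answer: 2059225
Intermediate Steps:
G = 36 (G = 0 + 36 = 36)
T = 1369 (T = (36 + 1)² = 37² = 1369)
b(K) = K + 2*K² (b(K) = (K² + K*K) + K = (K² + K²) + K = 2*K² + K = K + 2*K²)
O = 1435 (O = -6*(1 + 2*(-6)) + 1369 = -6*(1 - 12) + 1369 = -6*(-11) + 1369 = 66 + 1369 = 1435)
O² = 1435² = 2059225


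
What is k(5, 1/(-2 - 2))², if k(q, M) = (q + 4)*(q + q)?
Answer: 8100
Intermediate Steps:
k(q, M) = 2*q*(4 + q) (k(q, M) = (4 + q)*(2*q) = 2*q*(4 + q))
k(5, 1/(-2 - 2))² = (2*5*(4 + 5))² = (2*5*9)² = 90² = 8100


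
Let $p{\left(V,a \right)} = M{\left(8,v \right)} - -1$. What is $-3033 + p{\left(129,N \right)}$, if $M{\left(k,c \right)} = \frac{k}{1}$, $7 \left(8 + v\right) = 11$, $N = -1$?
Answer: $-3024$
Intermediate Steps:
$v = - \frac{45}{7}$ ($v = -8 + \frac{1}{7} \cdot 11 = -8 + \frac{11}{7} = - \frac{45}{7} \approx -6.4286$)
$M{\left(k,c \right)} = k$ ($M{\left(k,c \right)} = k 1 = k$)
$p{\left(V,a \right)} = 9$ ($p{\left(V,a \right)} = 8 - -1 = 8 + 1 = 9$)
$-3033 + p{\left(129,N \right)} = -3033 + 9 = -3024$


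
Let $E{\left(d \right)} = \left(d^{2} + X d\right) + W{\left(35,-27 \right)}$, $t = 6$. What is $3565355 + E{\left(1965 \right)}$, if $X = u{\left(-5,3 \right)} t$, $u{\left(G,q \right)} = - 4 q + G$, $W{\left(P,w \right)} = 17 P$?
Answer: $7226745$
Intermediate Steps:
$u{\left(G,q \right)} = G - 4 q$
$X = -102$ ($X = \left(-5 - 12\right) 6 = \left(-17\right) 6 = -102$)
$E{\left(d \right)} = 595 + d^{2} - 102 d$ ($E{\left(d \right)} = \left(d^{2} - 102 d\right) + 17 \cdot 35 = \left(d^{2} - 102 d\right) + 595 = 595 + d^{2} - 102 d$)
$3565355 + E{\left(1965 \right)} = 3565355 + \left(595 + 1965^{2} - 200430\right) = 3565355 + \left(595 + 3861225 - 200430\right) = 3565355 + 3661390 = 7226745$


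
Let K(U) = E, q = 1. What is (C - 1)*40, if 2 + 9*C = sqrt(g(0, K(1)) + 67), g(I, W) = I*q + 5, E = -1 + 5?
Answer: -440/9 + 80*sqrt(2)/3 ≈ -11.177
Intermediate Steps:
E = 4
K(U) = 4
g(I, W) = 5 + I (g(I, W) = I*1 + 5 = I + 5 = 5 + I)
C = -2/9 + 2*sqrt(2)/3 (C = -2/9 + sqrt((5 + 0) + 67)/9 = -2/9 + sqrt(5 + 67)/9 = -2/9 + sqrt(72)/9 = -2/9 + (6*sqrt(2))/9 = -2/9 + 2*sqrt(2)/3 ≈ 0.72059)
(C - 1)*40 = ((-2/9 + 2*sqrt(2)/3) - 1)*40 = (-11/9 + 2*sqrt(2)/3)*40 = -440/9 + 80*sqrt(2)/3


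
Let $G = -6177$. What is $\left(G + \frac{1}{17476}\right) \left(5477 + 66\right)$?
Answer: $- \frac{598362698293}{17476} \approx -3.4239 \cdot 10^{7}$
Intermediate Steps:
$\left(G + \frac{1}{17476}\right) \left(5477 + 66\right) = \left(-6177 + \frac{1}{17476}\right) \left(5477 + 66\right) = \left(-6177 + \frac{1}{17476}\right) 5543 = \left(- \frac{107949251}{17476}\right) 5543 = - \frac{598362698293}{17476}$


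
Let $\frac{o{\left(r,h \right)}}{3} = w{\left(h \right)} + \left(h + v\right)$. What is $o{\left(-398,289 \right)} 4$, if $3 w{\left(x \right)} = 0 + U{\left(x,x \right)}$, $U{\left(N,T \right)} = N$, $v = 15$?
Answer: $4804$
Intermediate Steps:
$w{\left(x \right)} = \frac{x}{3}$ ($w{\left(x \right)} = \frac{0 + x}{3} = \frac{x}{3}$)
$o{\left(r,h \right)} = 45 + 4 h$ ($o{\left(r,h \right)} = 3 \left(\frac{h}{3} + \left(h + 15\right)\right) = 3 \left(\frac{h}{3} + \left(15 + h\right)\right) = 3 \left(15 + \frac{4 h}{3}\right) = 45 + 4 h$)
$o{\left(-398,289 \right)} 4 = \left(45 + 4 \cdot 289\right) 4 = \left(45 + 1156\right) 4 = 1201 \cdot 4 = 4804$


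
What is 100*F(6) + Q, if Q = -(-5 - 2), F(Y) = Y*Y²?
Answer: 21607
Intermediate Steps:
F(Y) = Y³
Q = 7 (Q = -1*(-7) = 7)
100*F(6) + Q = 100*6³ + 7 = 100*216 + 7 = 21600 + 7 = 21607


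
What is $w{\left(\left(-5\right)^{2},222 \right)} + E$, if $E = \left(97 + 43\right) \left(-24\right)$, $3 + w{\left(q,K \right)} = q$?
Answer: $-3338$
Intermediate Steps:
$w{\left(q,K \right)} = -3 + q$
$E = -3360$ ($E = 140 \left(-24\right) = -3360$)
$w{\left(\left(-5\right)^{2},222 \right)} + E = \left(-3 + \left(-5\right)^{2}\right) - 3360 = \left(-3 + 25\right) - 3360 = 22 - 3360 = -3338$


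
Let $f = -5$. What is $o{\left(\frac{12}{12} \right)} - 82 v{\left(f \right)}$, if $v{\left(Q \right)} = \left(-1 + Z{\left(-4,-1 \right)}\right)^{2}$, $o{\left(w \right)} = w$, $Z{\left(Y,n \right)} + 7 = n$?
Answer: $-6641$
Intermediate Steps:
$Z{\left(Y,n \right)} = -7 + n$
$v{\left(Q \right)} = 81$ ($v{\left(Q \right)} = \left(-1 - 8\right)^{2} = \left(-9\right)^{2} = 81$)
$o{\left(\frac{12}{12} \right)} - 82 v{\left(f \right)} = \frac{12}{12} - 6642 = 12 \cdot \frac{1}{12} - 6642 = 1 - 6642 = -6641$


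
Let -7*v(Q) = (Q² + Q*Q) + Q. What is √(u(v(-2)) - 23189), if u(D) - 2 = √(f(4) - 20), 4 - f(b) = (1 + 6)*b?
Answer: √(-23187 + 2*I*√11) ≈ 0.022 + 152.27*I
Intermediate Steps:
f(b) = 4 - 7*b (f(b) = 4 - (1 + 6)*b = 4 - 7*b)
v(Q) = -2*Q²/7 - Q/7 (v(Q) = -((Q² + Q*Q) + Q)/7 = -((Q² + Q²) + Q)/7 = -(2*Q² + Q)/7 = -(Q + 2*Q²)/7 = -2*Q²/7 - Q/7)
u(D) = 2 + 2*I*√11 (u(D) = 2 + √((4 - 7*4) - 20) = 2 + √((4 - 28) - 20) = 2 + √(-24 - 20) = 2 + √(-44) = 2 + 2*I*√11)
√(u(v(-2)) - 23189) = √((2 + 2*I*√11) - 23189) = √(-23187 + 2*I*√11)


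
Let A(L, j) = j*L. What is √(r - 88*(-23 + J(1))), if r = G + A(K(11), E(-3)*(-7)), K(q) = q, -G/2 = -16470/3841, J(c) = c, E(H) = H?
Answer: √32096882467/3841 ≈ 46.643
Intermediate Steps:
G = 32940/3841 (G = -(-32940)/3841 = -2*(-16470/3841) = 32940/3841 ≈ 8.5759)
A(L, j) = L*j
r = 920211/3841 (r = 32940/3841 + 11*(-3*(-7)) = 32940/3841 + 11*21 = 32940/3841 + 231 = 920211/3841 ≈ 239.58)
√(r - 88*(-23 + J(1))) = √(920211/3841 - 88*(-23 + 1)) = √(920211/3841 - 88*(-22)) = √(920211/3841 + 1936) = √(8356387/3841) = √32096882467/3841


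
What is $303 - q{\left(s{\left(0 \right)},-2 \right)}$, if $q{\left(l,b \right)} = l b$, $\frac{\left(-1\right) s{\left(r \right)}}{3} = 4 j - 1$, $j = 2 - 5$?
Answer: $381$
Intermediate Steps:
$j = -3$ ($j = 2 - 5 = -3$)
$s{\left(r \right)} = 39$ ($s{\left(r \right)} = - 3 \left(4 \left(-3\right) - 1\right) = - 3 \left(-12 - 1\right) = \left(-3\right) \left(-13\right) = 39$)
$q{\left(l,b \right)} = b l$
$303 - q{\left(s{\left(0 \right)},-2 \right)} = 303 - \left(-2\right) 39 = 303 - -78 = 303 + 78 = 381$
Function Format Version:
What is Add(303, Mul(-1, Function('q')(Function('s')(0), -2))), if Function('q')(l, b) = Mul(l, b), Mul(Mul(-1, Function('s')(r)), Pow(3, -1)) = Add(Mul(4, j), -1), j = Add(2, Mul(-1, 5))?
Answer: 381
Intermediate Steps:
j = -3 (j = Add(2, -5) = -3)
Function('s')(r) = 39 (Function('s')(r) = Mul(-3, Add(Mul(4, -3), -1)) = Mul(-3, Add(-12, -1)) = Mul(-3, -13) = 39)
Function('q')(l, b) = Mul(b, l)
Add(303, Mul(-1, Function('q')(Function('s')(0), -2))) = Add(303, Mul(-1, Mul(-2, 39))) = Add(303, Mul(-1, -78)) = Add(303, 78) = 381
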